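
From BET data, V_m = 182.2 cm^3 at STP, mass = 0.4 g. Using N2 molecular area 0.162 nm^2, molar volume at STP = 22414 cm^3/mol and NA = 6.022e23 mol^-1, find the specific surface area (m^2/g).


Number of moles in monolayer = V_m / 22414 = 182.2 / 22414 = 0.00812885
Number of molecules = moles * NA = 0.00812885 * 6.022e23
SA = molecules * sigma / mass
SA = (182.2 / 22414) * 6.022e23 * 0.162e-18 / 0.4
SA = 1982.6 m^2/g

1982.6


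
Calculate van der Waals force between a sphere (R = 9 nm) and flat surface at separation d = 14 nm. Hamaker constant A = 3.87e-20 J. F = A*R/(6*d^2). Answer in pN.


Convert to SI: R = 9 nm = 9e-09 m, d = 14 nm = 1.4e-08 m
F = A * R / (6 * d^2)
F = 3.87e-20 * 9e-09 / (6 * (1.4e-08)^2)
F = 2.96173e-13 N = 0.296 pN

0.296


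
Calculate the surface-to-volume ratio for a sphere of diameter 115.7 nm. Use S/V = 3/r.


Radius r = 115.7/2 = 57.85 nm
S/V = 3 / r = 3 / 57.85
S/V = 0.0519 nm^-1

0.0519


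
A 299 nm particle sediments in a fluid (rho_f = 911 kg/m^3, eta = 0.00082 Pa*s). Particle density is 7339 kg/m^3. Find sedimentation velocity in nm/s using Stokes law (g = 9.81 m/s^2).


Radius R = 299/2 nm = 1.495e-07 m
Density difference = 7339 - 911 = 6428 kg/m^3
v = 2 * R^2 * (rho_p - rho_f) * g / (9 * eta)
v = 2 * (1.495e-07)^2 * 6428 * 9.81 / (9 * 0.00082)
v = 3.81945e-07 m/s = 381.9451 nm/s

381.9451


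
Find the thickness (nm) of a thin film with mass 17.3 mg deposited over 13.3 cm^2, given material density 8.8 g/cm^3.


Convert: m = 17.3 mg = 1.7300e-05 kg, A = 13.3 cm^2 = 1.3300e-03 m^2, rho = 8.8 g/cm^3 = 8800 kg/m^3
t = m / (A * rho)
t = 1.7300e-05 / (1.3300e-03 * 8800)
t = 1.4781e-06 m = 1478.1 nm

1478.1


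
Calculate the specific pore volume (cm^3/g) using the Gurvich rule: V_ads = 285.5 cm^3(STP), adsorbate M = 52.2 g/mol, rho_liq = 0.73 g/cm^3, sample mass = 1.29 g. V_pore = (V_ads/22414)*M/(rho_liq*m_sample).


Moles adsorbed n = V_ads / 22414 = 285.5 / 22414 = 1.273757e-02 mol
Liquid volume V_liq = n * M / rho_liq = 1.273757e-02 * 52.2 / 0.73 = 0.91082 cm^3
Specific pore volume V_pore = V_liq / m_sample = 0.91082 / 1.29
V_pore = 0.7061 cm^3/g

0.7061


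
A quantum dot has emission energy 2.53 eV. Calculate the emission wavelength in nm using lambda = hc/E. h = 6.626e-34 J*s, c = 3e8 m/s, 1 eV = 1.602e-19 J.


Convert energy: E = 2.53 eV = 2.53 * 1.602e-19 = 4.05306e-19 J
lambda = h*c / E = 6.626e-34 * 3e8 / 4.05306e-19
lambda = 4.90444e-07 m = 490.4 nm

490.4


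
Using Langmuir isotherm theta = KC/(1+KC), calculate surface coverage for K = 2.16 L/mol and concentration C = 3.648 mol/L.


Langmuir isotherm: theta = K*C / (1 + K*C)
K*C = 2.16 * 3.648 = 7.87968
theta = 7.87968 / (1 + 7.87968) = 7.87968 / 8.87968
theta = 0.8874

0.8874


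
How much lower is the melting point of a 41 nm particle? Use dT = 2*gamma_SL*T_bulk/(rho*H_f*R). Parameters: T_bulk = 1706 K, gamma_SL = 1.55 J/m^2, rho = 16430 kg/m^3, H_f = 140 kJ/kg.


Radius R = 41/2 = 20.5 nm = 2.05e-08 m
Convert H_f = 140 kJ/kg = 140000 J/kg
dT = 2 * gamma_SL * T_bulk / (rho * H_f * R)
dT = 2 * 1.55 * 1706 / (16430 * 140000 * 2.05e-08)
dT = 112.2 K

112.2


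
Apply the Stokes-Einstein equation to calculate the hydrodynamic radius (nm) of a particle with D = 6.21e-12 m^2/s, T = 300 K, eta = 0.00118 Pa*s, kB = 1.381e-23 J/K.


Stokes-Einstein: R = kB*T / (6*pi*eta*D)
R = 1.381e-23 * 300 / (6 * pi * 0.00118 * 6.21e-12)
R = 2.99944e-08 m = 29.99 nm

29.99


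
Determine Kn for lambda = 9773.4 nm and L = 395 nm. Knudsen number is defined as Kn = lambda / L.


Knudsen number Kn = lambda / L
Kn = 9773.4 / 395
Kn = 24.7428

24.7428


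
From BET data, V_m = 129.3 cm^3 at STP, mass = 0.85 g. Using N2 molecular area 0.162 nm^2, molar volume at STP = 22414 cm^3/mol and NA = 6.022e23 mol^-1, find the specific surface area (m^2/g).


Number of moles in monolayer = V_m / 22414 = 129.3 / 22414 = 0.00576872
Number of molecules = moles * NA = 0.00576872 * 6.022e23
SA = molecules * sigma / mass
SA = (129.3 / 22414) * 6.022e23 * 0.162e-18 / 0.85
SA = 662.1 m^2/g

662.1


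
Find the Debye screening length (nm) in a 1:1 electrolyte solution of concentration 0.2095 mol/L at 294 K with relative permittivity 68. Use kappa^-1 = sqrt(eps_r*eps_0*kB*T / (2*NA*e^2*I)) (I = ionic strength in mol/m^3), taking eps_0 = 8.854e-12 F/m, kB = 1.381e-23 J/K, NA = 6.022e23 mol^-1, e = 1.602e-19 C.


Ionic strength I = 0.2095 * 1^2 * 1000 = 209.5 mol/m^3
kappa^-1 = sqrt(68 * 8.854e-12 * 1.381e-23 * 294 / (2 * 6.022e23 * (1.602e-19)^2 * 209.5))
kappa^-1 = 0.614 nm

0.614


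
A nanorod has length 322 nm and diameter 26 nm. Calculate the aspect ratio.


Aspect ratio AR = length / diameter
AR = 322 / 26
AR = 12.38

12.38


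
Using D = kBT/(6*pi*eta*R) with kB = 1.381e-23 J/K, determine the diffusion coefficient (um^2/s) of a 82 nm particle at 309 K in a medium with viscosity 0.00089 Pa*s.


Radius R = 82/2 = 41 nm = 4.1e-08 m
D = kB*T / (6*pi*eta*R)
D = 1.381e-23 * 309 / (6 * pi * 0.00089 * 4.1e-08)
D = 6.20408e-12 m^2/s = 6.204 um^2/s

6.204


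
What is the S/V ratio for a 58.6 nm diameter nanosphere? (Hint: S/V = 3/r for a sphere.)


Radius r = 58.6/2 = 29.3 nm
S/V = 3 / r = 3 / 29.3
S/V = 0.1024 nm^-1

0.1024


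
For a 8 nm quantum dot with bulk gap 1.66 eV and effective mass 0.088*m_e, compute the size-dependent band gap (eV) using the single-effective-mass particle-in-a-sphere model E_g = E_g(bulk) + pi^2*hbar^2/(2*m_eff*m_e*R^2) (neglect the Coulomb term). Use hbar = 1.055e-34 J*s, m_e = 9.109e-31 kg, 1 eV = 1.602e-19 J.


Radius R = 8/2 nm = 4e-09 m
Confinement energy dE = pi^2 * hbar^2 / (2 * m_eff * m_e * R^2)
dE = pi^2 * (1.055e-34)^2 / (2 * 0.088 * 9.109e-31 * (4e-09)^2) J, divided by 1.602e-19 J/eV
dE = 0.2673 eV
Total band gap = E_g(bulk) + dE = 1.66 + 0.2673 = 1.9273 eV

1.9273


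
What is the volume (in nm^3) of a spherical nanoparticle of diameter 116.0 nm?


Radius r = 116.0/2 = 58 nm
Volume V = (4/3) * pi * r^3
V = (4/3) * pi * (58)^3
V = 817283.23 nm^3

817283.23


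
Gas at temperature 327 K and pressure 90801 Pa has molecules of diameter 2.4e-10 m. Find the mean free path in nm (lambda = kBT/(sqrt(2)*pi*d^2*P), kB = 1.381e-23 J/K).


Mean free path: lambda = kB*T / (sqrt(2) * pi * d^2 * P)
lambda = 1.381e-23 * 327 / (sqrt(2) * pi * (2.4e-10)^2 * 90801)
lambda = 1.94341e-07 m
lambda = 194.34 nm

194.34


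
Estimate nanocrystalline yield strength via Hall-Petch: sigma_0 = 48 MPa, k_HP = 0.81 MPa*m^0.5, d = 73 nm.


d = 73 nm = 7.3e-08 m
sqrt(d) = 0.0002701851
Hall-Petch contribution = k / sqrt(d) = 0.81 / 0.0002701851 = 2997.9 MPa
sigma = sigma_0 + k/sqrt(d) = 48 + 2997.9 = 3045.9 MPa

3045.9


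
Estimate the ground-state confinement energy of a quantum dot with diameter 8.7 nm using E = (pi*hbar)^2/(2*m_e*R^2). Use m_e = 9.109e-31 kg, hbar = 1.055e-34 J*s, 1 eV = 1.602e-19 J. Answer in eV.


Radius R = 8.7/2 = 4.35 nm = 4.35e-09 m
E = (pi * 1.055e-34)^2 / (2 * 9.109e-31 * (4.35e-09)^2)
E(J) = 3.18658e-21
E = E(J) / 1.602e-19 = 0.0199 eV

0.0199


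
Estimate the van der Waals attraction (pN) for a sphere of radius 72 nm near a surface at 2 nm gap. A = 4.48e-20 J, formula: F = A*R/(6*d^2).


Convert to SI: R = 72 nm = 7.2e-08 m, d = 2 nm = 2e-09 m
F = A * R / (6 * d^2)
F = 4.48e-20 * 7.2e-08 / (6 * (2e-09)^2)
F = 1.344e-10 N = 134.4 pN

134.4


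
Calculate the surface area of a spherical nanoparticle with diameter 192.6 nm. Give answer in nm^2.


Radius r = 192.6/2 = 96.3 nm
Surface area SA = 4 * pi * r^2
SA = 4 * pi * (96.3)^2
SA = 116536.63 nm^2

116536.63


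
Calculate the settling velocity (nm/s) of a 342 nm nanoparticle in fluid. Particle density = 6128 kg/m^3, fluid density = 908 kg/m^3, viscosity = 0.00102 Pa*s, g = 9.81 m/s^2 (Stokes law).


Radius R = 342/2 nm = 1.71e-07 m
Density difference = 6128 - 908 = 5220 kg/m^3
v = 2 * R^2 * (rho_p - rho_f) * g / (9 * eta)
v = 2 * (1.71e-07)^2 * 5220 * 9.81 / (9 * 0.00102)
v = 3.26226e-07 m/s = 326.2264 nm/s

326.2264


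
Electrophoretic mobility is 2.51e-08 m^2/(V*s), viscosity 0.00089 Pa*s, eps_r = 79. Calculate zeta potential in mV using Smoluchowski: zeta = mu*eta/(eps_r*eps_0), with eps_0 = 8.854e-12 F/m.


Smoluchowski equation: zeta = mu * eta / (eps_r * eps_0)
zeta = 2.51e-08 * 0.00089 / (79 * 8.854e-12)
zeta = 0.031937 V = 31.94 mV

31.94


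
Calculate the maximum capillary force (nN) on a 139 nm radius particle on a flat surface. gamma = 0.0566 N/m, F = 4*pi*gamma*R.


Convert radius: R = 139 nm = 1.39e-07 m
F = 4 * pi * gamma * R
F = 4 * pi * 0.0566 * 1.39e-07
F = 9.88647e-08 N = 98.8647 nN

98.8647


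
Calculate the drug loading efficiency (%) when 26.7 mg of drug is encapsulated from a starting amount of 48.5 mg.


Drug loading efficiency = (drug loaded / drug initial) * 100
DLE = 26.7 / 48.5 * 100
DLE = 0.5505 * 100
DLE = 55.05%

55.05


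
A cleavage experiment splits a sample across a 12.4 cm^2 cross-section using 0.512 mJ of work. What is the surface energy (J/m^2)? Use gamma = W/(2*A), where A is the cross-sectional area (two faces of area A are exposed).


Convert: A = 12.4 cm^2 = 0.00124 m^2, W = 0.512 mJ = 0.000512 J
Cleaving exposes two faces of area A, so total new surface = 2*A and gamma = W / (2*A)
gamma = 0.000512 / (2 * 0.00124)
gamma = 0.206 J/m^2

0.206


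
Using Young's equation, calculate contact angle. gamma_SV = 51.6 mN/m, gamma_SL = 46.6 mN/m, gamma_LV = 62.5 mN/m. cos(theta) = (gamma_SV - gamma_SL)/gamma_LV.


cos(theta) = (gamma_SV - gamma_SL) / gamma_LV
cos(theta) = (51.6 - 46.6) / 62.5
cos(theta) = 0.08
theta = arccos(0.08) = 85.41 degrees

85.41


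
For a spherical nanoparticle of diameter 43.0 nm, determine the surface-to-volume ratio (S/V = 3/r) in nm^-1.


Radius r = 43.0/2 = 21.5 nm
S/V = 3 / r = 3 / 21.5
S/V = 0.1395 nm^-1

0.1395


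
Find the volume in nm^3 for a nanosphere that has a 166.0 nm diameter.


Radius r = 166.0/2 = 83 nm
Volume V = (4/3) * pi * r^3
V = (4/3) * pi * (83)^3
V = 2395095.78 nm^3

2395095.78


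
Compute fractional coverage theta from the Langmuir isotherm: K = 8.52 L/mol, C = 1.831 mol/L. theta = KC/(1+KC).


Langmuir isotherm: theta = K*C / (1 + K*C)
K*C = 8.52 * 1.831 = 15.60012
theta = 15.60012 / (1 + 15.60012) = 15.60012 / 16.60012
theta = 0.9398

0.9398


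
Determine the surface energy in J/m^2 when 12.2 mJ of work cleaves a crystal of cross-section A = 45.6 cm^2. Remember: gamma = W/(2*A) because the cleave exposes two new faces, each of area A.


Convert: A = 45.6 cm^2 = 0.00456 m^2, W = 12.2 mJ = 0.0122 J
Cleaving exposes two faces of area A, so total new surface = 2*A and gamma = W / (2*A)
gamma = 0.0122 / (2 * 0.00456)
gamma = 1.338 J/m^2

1.338


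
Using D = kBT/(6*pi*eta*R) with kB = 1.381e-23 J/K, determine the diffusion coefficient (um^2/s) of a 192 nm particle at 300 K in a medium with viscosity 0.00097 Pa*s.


Radius R = 192/2 = 96 nm = 9.6e-08 m
D = kB*T / (6*pi*eta*R)
D = 1.381e-23 * 300 / (6 * pi * 0.00097 * 9.6e-08)
D = 2.36032e-12 m^2/s = 2.36 um^2/s

2.36


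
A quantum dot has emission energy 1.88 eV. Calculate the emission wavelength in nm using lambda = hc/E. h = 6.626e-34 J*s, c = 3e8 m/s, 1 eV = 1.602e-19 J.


Convert energy: E = 1.88 eV = 1.88 * 1.602e-19 = 3.01176e-19 J
lambda = h*c / E = 6.626e-34 * 3e8 / 3.01176e-19
lambda = 6.60013e-07 m = 660.0 nm

660.0


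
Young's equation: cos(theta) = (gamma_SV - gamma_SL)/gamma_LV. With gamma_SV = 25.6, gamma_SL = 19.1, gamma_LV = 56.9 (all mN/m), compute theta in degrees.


cos(theta) = (gamma_SV - gamma_SL) / gamma_LV
cos(theta) = (25.6 - 19.1) / 56.9
cos(theta) = 0.114236
theta = arccos(0.114236) = 83.44 degrees

83.44


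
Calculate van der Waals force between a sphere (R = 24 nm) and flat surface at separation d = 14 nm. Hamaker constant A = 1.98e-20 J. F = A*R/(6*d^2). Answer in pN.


Convert to SI: R = 24 nm = 2.4e-08 m, d = 14 nm = 1.4e-08 m
F = A * R / (6 * d^2)
F = 1.98e-20 * 2.4e-08 / (6 * (1.4e-08)^2)
F = 4.04082e-13 N = 0.404 pN

0.404


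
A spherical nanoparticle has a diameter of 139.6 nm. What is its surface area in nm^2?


Radius r = 139.6/2 = 69.8 nm
Surface area SA = 4 * pi * r^2
SA = 4 * pi * (69.8)^2
SA = 61223.86 nm^2

61223.86


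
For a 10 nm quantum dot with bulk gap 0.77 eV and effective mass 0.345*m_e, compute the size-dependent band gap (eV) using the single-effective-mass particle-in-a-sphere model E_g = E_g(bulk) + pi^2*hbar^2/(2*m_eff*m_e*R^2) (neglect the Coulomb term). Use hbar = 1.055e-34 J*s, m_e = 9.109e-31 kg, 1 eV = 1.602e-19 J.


Radius R = 10/2 nm = 5e-09 m
Confinement energy dE = pi^2 * hbar^2 / (2 * m_eff * m_e * R^2)
dE = pi^2 * (1.055e-34)^2 / (2 * 0.345 * 9.109e-31 * (5e-09)^2) J, divided by 1.602e-19 J/eV
dE = 0.0436 eV
Total band gap = E_g(bulk) + dE = 0.77 + 0.0436 = 0.8136 eV

0.8136


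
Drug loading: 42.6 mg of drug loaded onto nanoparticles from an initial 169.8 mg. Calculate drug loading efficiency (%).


Drug loading efficiency = (drug loaded / drug initial) * 100
DLE = 42.6 / 169.8 * 100
DLE = 0.2509 * 100
DLE = 25.09%

25.09


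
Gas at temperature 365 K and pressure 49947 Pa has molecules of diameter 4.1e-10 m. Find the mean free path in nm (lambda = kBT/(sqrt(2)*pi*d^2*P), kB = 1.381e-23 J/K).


Mean free path: lambda = kB*T / (sqrt(2) * pi * d^2 * P)
lambda = 1.381e-23 * 365 / (sqrt(2) * pi * (4.1e-10)^2 * 49947)
lambda = 1.35128e-07 m
lambda = 135.13 nm

135.13


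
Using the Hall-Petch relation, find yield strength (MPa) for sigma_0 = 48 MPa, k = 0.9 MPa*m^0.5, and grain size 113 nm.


d = 113 nm = 1.13e-07 m
sqrt(d) = 0.0003361547
Hall-Petch contribution = k / sqrt(d) = 0.9 / 0.0003361547 = 2677.3 MPa
sigma = sigma_0 + k/sqrt(d) = 48 + 2677.3 = 2725.3 MPa

2725.3


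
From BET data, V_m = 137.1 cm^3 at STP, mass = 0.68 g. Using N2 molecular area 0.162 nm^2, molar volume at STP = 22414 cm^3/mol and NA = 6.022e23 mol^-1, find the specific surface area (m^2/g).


Number of moles in monolayer = V_m / 22414 = 137.1 / 22414 = 0.00611671
Number of molecules = moles * NA = 0.00611671 * 6.022e23
SA = molecules * sigma / mass
SA = (137.1 / 22414) * 6.022e23 * 0.162e-18 / 0.68
SA = 877.5 m^2/g

877.5


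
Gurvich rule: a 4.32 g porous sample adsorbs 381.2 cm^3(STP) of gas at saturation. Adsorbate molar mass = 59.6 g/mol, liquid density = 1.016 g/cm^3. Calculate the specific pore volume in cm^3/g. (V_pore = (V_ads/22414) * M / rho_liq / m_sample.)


Moles adsorbed n = V_ads / 22414 = 381.2 / 22414 = 1.700723e-02 mol
Liquid volume V_liq = n * M / rho_liq = 1.700723e-02 * 59.6 / 1.016 = 0.99767 cm^3
Specific pore volume V_pore = V_liq / m_sample = 0.99767 / 4.32
V_pore = 0.2309 cm^3/g

0.2309


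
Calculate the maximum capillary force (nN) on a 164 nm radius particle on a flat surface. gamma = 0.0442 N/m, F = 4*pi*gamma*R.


Convert radius: R = 164 nm = 1.64e-07 m
F = 4 * pi * gamma * R
F = 4 * pi * 0.0442 * 1.64e-07
F = 9.10911e-08 N = 91.0911 nN

91.0911


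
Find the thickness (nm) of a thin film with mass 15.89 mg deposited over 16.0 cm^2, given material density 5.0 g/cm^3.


Convert: m = 15.89 mg = 1.5890e-05 kg, A = 16.0 cm^2 = 1.6000e-03 m^2, rho = 5.0 g/cm^3 = 5000 kg/m^3
t = m / (A * rho)
t = 1.5890e-05 / (1.6000e-03 * 5000)
t = 1.9863e-06 m = 1986.3 nm

1986.3


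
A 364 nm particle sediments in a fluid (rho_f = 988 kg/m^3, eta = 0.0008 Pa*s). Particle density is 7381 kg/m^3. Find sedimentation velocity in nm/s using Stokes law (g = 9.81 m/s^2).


Radius R = 364/2 nm = 1.82e-07 m
Density difference = 7381 - 988 = 6393 kg/m^3
v = 2 * R^2 * (rho_p - rho_f) * g / (9 * eta)
v = 2 * (1.82e-07)^2 * 6393 * 9.81 / (9 * 0.0008)
v = 5.77051e-07 m/s = 577.0507 nm/s

577.0507


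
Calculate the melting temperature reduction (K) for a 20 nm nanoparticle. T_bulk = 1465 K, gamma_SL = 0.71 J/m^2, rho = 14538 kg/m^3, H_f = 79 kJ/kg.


Radius R = 20/2 = 10 nm = 1e-08 m
Convert H_f = 79 kJ/kg = 79000 J/kg
dT = 2 * gamma_SL * T_bulk / (rho * H_f * R)
dT = 2 * 0.71 * 1465 / (14538 * 79000 * 1e-08)
dT = 181.1 K

181.1


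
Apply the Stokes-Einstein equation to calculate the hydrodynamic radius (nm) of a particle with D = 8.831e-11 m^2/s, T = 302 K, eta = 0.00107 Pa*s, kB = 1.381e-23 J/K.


Stokes-Einstein: R = kB*T / (6*pi*eta*D)
R = 1.381e-23 * 302 / (6 * pi * 0.00107 * 8.831e-11)
R = 2.34156e-09 m = 2.34 nm

2.34


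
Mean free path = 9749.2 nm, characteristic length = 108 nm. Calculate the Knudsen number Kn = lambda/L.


Knudsen number Kn = lambda / L
Kn = 9749.2 / 108
Kn = 90.2704

90.2704


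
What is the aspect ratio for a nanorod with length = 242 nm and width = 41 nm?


Aspect ratio AR = length / diameter
AR = 242 / 41
AR = 5.9

5.9


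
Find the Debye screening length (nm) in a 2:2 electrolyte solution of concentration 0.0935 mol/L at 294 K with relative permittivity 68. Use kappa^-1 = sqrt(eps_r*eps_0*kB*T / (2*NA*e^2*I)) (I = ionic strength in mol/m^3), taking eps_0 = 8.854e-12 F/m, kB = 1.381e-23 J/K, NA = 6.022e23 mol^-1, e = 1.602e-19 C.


Ionic strength I = 0.0935 * 2^2 * 1000 = 374 mol/m^3
kappa^-1 = sqrt(68 * 8.854e-12 * 1.381e-23 * 294 / (2 * 6.022e23 * (1.602e-19)^2 * 374))
kappa^-1 = 0.46 nm

0.46


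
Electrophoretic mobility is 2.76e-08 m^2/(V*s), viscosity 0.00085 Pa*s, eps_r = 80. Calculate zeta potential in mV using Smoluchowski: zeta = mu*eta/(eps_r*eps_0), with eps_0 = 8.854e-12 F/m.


Smoluchowski equation: zeta = mu * eta / (eps_r * eps_0)
zeta = 2.76e-08 * 0.00085 / (80 * 8.854e-12)
zeta = 0.033121 V = 33.12 mV

33.12


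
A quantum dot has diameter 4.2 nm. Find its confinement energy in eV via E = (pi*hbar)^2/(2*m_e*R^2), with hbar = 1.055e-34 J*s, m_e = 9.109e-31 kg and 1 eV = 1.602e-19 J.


Radius R = 4.2/2 = 2.1 nm = 2.1e-09 m
E = (pi * 1.055e-34)^2 / (2 * 9.109e-31 * (2.1e-09)^2)
E(J) = 1.3673e-20
E = E(J) / 1.602e-19 = 0.0853 eV

0.0853


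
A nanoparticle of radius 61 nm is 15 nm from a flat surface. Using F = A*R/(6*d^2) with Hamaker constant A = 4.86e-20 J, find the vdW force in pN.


Convert to SI: R = 61 nm = 6.1e-08 m, d = 15 nm = 1.5e-08 m
F = A * R / (6 * d^2)
F = 4.86e-20 * 6.1e-08 / (6 * (1.5e-08)^2)
F = 2.196e-12 N = 2.196 pN

2.196


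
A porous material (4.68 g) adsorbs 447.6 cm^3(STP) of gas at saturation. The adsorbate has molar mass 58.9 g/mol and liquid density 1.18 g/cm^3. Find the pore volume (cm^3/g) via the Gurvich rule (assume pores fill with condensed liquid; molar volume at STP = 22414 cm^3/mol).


Moles adsorbed n = V_ads / 22414 = 447.6 / 22414 = 1.996966e-02 mol
Liquid volume V_liq = n * M / rho_liq = 1.996966e-02 * 58.9 / 1.18 = 0.99679 cm^3
Specific pore volume V_pore = V_liq / m_sample = 0.99679 / 4.68
V_pore = 0.213 cm^3/g

0.213


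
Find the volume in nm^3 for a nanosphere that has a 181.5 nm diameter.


Radius r = 181.5/2 = 90.75 nm
Volume V = (4/3) * pi * r^3
V = (4/3) * pi * (90.75)^3
V = 3130606.7 nm^3

3130606.7


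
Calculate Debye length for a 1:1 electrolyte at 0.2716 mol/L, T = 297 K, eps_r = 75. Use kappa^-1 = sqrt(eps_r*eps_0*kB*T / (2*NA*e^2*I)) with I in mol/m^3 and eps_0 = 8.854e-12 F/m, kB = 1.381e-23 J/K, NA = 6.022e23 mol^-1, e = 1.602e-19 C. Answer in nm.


Ionic strength I = 0.2716 * 1^2 * 1000 = 271.6 mol/m^3
kappa^-1 = sqrt(75 * 8.854e-12 * 1.381e-23 * 297 / (2 * 6.022e23 * (1.602e-19)^2 * 271.6))
kappa^-1 = 0.57 nm

0.57


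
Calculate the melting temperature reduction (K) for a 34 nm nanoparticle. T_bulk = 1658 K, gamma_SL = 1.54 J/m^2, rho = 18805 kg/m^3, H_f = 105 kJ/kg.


Radius R = 34/2 = 17 nm = 1.7e-08 m
Convert H_f = 105 kJ/kg = 105000 J/kg
dT = 2 * gamma_SL * T_bulk / (rho * H_f * R)
dT = 2 * 1.54 * 1658 / (18805 * 105000 * 1.7e-08)
dT = 152.1 K

152.1


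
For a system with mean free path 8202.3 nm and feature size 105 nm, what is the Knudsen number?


Knudsen number Kn = lambda / L
Kn = 8202.3 / 105
Kn = 78.1171

78.1171


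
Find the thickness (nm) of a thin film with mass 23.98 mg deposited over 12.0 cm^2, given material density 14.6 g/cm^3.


Convert: m = 23.98 mg = 2.3980e-05 kg, A = 12.0 cm^2 = 1.2000e-03 m^2, rho = 14.6 g/cm^3 = 14600 kg/m^3
t = m / (A * rho)
t = 2.3980e-05 / (1.2000e-03 * 14600)
t = 1.3687e-06 m = 1368.7 nm

1368.7


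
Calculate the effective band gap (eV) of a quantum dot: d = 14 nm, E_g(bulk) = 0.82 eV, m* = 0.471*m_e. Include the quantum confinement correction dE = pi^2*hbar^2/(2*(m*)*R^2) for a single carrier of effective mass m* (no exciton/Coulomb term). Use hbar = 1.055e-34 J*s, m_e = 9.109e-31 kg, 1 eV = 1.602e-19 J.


Radius R = 14/2 nm = 7e-09 m
Confinement energy dE = pi^2 * hbar^2 / (2 * m_eff * m_e * R^2)
dE = pi^2 * (1.055e-34)^2 / (2 * 0.471 * 9.109e-31 * (7e-09)^2) J, divided by 1.602e-19 J/eV
dE = 0.0163 eV
Total band gap = E_g(bulk) + dE = 0.82 + 0.0163 = 0.8363 eV

0.8363


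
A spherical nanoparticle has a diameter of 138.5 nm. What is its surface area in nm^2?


Radius r = 138.5/2 = 69.25 nm
Surface area SA = 4 * pi * r^2
SA = 4 * pi * (69.25)^2
SA = 60262.82 nm^2

60262.82


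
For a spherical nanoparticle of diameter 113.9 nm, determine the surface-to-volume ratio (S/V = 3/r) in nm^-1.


Radius r = 113.9/2 = 56.95 nm
S/V = 3 / r = 3 / 56.95
S/V = 0.0527 nm^-1

0.0527


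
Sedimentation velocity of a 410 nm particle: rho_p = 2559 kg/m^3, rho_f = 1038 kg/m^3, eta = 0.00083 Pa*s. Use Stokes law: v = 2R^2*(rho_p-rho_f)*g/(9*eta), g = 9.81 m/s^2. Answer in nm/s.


Radius R = 410/2 nm = 2.05e-07 m
Density difference = 2559 - 1038 = 1521 kg/m^3
v = 2 * R^2 * (rho_p - rho_f) * g / (9 * eta)
v = 2 * (2.05e-07)^2 * 1521 * 9.81 / (9 * 0.00083)
v = 1.67886e-07 m/s = 167.8863 nm/s

167.8863


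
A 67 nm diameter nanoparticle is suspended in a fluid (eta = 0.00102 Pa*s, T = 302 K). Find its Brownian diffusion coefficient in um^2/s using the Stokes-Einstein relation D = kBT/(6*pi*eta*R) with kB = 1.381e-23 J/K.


Radius R = 67/2 = 33.5 nm = 3.35e-08 m
D = kB*T / (6*pi*eta*R)
D = 1.381e-23 * 302 / (6 * pi * 0.00102 * 3.35e-08)
D = 6.47522e-12 m^2/s = 6.475 um^2/s

6.475


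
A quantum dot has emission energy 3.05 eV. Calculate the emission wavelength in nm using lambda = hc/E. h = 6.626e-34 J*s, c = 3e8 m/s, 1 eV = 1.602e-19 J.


Convert energy: E = 3.05 eV = 3.05 * 1.602e-19 = 4.8861e-19 J
lambda = h*c / E = 6.626e-34 * 3e8 / 4.8861e-19
lambda = 4.06828e-07 m = 406.8 nm

406.8


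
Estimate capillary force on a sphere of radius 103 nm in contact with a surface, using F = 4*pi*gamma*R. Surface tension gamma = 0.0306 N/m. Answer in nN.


Convert radius: R = 103 nm = 1.03e-07 m
F = 4 * pi * gamma * R
F = 4 * pi * 0.0306 * 1.03e-07
F = 3.96067e-08 N = 39.6067 nN

39.6067


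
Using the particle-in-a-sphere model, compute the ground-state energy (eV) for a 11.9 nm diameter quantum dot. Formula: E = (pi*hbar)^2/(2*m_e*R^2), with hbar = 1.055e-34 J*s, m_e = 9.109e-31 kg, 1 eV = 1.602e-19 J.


Radius R = 11.9/2 = 5.95 nm = 5.95e-09 m
E = (pi * 1.055e-34)^2 / (2 * 9.109e-31 * (5.95e-09)^2)
E(J) = 1.70322e-21
E = E(J) / 1.602e-19 = 0.0106 eV

0.0106


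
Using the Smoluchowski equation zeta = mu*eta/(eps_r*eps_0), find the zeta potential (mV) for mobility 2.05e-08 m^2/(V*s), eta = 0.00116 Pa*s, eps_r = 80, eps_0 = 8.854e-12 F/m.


Smoluchowski equation: zeta = mu * eta / (eps_r * eps_0)
zeta = 2.05e-08 * 0.00116 / (80 * 8.854e-12)
zeta = 0.033572 V = 33.57 mV

33.57


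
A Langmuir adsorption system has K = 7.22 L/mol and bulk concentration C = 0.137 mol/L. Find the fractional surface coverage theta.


Langmuir isotherm: theta = K*C / (1 + K*C)
K*C = 7.22 * 0.137 = 0.98914
theta = 0.98914 / (1 + 0.98914) = 0.98914 / 1.98914
theta = 0.4973

0.4973


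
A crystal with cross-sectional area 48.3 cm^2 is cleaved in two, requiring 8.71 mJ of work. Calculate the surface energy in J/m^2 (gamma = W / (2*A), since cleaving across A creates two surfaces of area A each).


Convert: A = 48.3 cm^2 = 0.00483 m^2, W = 8.71 mJ = 0.00871 J
Cleaving exposes two faces of area A, so total new surface = 2*A and gamma = W / (2*A)
gamma = 0.00871 / (2 * 0.00483)
gamma = 0.902 J/m^2

0.902


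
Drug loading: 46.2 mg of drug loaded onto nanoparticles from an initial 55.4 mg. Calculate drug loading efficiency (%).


Drug loading efficiency = (drug loaded / drug initial) * 100
DLE = 46.2 / 55.4 * 100
DLE = 0.8339 * 100
DLE = 83.39%

83.39


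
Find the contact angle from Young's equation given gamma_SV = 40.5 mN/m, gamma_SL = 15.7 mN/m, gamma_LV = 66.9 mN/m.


cos(theta) = (gamma_SV - gamma_SL) / gamma_LV
cos(theta) = (40.5 - 15.7) / 66.9
cos(theta) = 0.370703
theta = arccos(0.370703) = 68.24 degrees

68.24


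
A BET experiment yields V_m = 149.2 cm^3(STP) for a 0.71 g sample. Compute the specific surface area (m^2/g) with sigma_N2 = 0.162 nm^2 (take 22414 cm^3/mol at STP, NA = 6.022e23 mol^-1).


Number of moles in monolayer = V_m / 22414 = 149.2 / 22414 = 0.00665655
Number of molecules = moles * NA = 0.00665655 * 6.022e23
SA = molecules * sigma / mass
SA = (149.2 / 22414) * 6.022e23 * 0.162e-18 / 0.71
SA = 914.6 m^2/g

914.6


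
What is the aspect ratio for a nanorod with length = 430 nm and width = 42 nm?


Aspect ratio AR = length / diameter
AR = 430 / 42
AR = 10.24

10.24


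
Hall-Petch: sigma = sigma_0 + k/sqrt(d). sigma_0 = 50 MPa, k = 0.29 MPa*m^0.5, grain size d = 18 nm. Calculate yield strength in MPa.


d = 18 nm = 1.8e-08 m
sqrt(d) = 0.0001341641
Hall-Petch contribution = k / sqrt(d) = 0.29 / 0.0001341641 = 2161.5 MPa
sigma = sigma_0 + k/sqrt(d) = 50 + 2161.5 = 2211.5 MPa

2211.5


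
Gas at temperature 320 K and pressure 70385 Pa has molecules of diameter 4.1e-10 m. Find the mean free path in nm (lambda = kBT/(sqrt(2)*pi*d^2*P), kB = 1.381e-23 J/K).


Mean free path: lambda = kB*T / (sqrt(2) * pi * d^2 * P)
lambda = 1.381e-23 * 320 / (sqrt(2) * pi * (4.1e-10)^2 * 70385)
lambda = 8.4068e-08 m
lambda = 84.07 nm

84.07


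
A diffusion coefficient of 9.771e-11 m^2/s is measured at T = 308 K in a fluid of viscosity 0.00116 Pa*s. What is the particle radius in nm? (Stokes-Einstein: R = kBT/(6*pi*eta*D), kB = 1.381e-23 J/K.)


Stokes-Einstein: R = kB*T / (6*pi*eta*D)
R = 1.381e-23 * 308 / (6 * pi * 0.00116 * 9.771e-11)
R = 1.99089e-09 m = 1.99 nm

1.99


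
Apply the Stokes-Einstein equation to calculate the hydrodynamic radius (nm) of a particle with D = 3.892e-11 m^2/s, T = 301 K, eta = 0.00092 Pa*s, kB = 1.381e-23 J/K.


Stokes-Einstein: R = kB*T / (6*pi*eta*D)
R = 1.381e-23 * 301 / (6 * pi * 0.00092 * 3.892e-11)
R = 6.15883e-09 m = 6.16 nm

6.16


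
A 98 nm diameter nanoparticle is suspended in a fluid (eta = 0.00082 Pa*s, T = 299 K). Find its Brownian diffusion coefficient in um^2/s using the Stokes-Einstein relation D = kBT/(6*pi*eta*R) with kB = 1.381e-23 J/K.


Radius R = 98/2 = 49 nm = 4.9e-08 m
D = kB*T / (6*pi*eta*R)
D = 1.381e-23 * 299 / (6 * pi * 0.00082 * 4.9e-08)
D = 5.45197e-12 m^2/s = 5.452 um^2/s

5.452


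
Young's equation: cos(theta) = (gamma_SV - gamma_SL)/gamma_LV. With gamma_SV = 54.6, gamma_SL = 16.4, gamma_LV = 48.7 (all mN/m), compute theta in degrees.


cos(theta) = (gamma_SV - gamma_SL) / gamma_LV
cos(theta) = (54.6 - 16.4) / 48.7
cos(theta) = 0.784394
theta = arccos(0.784394) = 38.34 degrees

38.34


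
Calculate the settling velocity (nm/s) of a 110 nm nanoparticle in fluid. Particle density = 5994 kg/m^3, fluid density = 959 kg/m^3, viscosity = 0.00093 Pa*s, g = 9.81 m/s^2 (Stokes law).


Radius R = 110/2 nm = 5.5e-08 m
Density difference = 5994 - 959 = 5035 kg/m^3
v = 2 * R^2 * (rho_p - rho_f) * g / (9 * eta)
v = 2 * (5.5e-08)^2 * 5035 * 9.81 / (9 * 0.00093)
v = 3.57025e-08 m/s = 35.7025 nm/s

35.7025


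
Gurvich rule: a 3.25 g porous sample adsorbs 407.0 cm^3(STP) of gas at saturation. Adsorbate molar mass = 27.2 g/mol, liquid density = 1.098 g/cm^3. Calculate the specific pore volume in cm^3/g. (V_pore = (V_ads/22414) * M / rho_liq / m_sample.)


Moles adsorbed n = V_ads / 22414 = 407.0 / 22414 = 1.815829e-02 mol
Liquid volume V_liq = n * M / rho_liq = 1.815829e-02 * 27.2 / 1.098 = 0.44982 cm^3
Specific pore volume V_pore = V_liq / m_sample = 0.44982 / 3.25
V_pore = 0.1384 cm^3/g

0.1384


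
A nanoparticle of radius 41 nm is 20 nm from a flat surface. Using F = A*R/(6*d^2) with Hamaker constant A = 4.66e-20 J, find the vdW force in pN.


Convert to SI: R = 41 nm = 4.1e-08 m, d = 20 nm = 2e-08 m
F = A * R / (6 * d^2)
F = 4.66e-20 * 4.1e-08 / (6 * (2e-08)^2)
F = 7.96083e-13 N = 0.796 pN

0.796


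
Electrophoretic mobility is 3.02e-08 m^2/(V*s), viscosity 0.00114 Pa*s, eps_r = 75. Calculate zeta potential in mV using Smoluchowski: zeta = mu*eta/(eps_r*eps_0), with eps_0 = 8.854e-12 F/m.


Smoluchowski equation: zeta = mu * eta / (eps_r * eps_0)
zeta = 3.02e-08 * 0.00114 / (75 * 8.854e-12)
zeta = 0.051845 V = 51.85 mV

51.85


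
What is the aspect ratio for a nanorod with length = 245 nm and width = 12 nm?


Aspect ratio AR = length / diameter
AR = 245 / 12
AR = 20.42

20.42


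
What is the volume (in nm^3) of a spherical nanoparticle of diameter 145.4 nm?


Radius r = 145.4/2 = 72.7 nm
Volume V = (4/3) * pi * r^3
V = (4/3) * pi * (72.7)^3
V = 1609503.19 nm^3

1609503.19


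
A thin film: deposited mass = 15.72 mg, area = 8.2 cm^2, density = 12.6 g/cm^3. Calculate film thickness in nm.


Convert: m = 15.72 mg = 1.5720e-05 kg, A = 8.2 cm^2 = 8.2000e-04 m^2, rho = 12.6 g/cm^3 = 12600 kg/m^3
t = m / (A * rho)
t = 1.5720e-05 / (8.2000e-04 * 12600)
t = 1.5215e-06 m = 1521.5 nm

1521.5


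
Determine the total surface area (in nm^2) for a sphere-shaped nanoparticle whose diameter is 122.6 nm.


Radius r = 122.6/2 = 61.3 nm
Surface area SA = 4 * pi * r^2
SA = 4 * pi * (61.3)^2
SA = 47220.53 nm^2

47220.53


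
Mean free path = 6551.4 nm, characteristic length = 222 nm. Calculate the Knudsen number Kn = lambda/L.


Knudsen number Kn = lambda / L
Kn = 6551.4 / 222
Kn = 29.5108

29.5108


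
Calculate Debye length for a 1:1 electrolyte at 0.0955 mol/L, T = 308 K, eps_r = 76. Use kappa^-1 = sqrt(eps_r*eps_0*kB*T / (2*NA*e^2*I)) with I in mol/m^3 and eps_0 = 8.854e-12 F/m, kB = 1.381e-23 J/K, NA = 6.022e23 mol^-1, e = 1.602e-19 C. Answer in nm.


Ionic strength I = 0.0955 * 1^2 * 1000 = 95.5 mol/m^3
kappa^-1 = sqrt(76 * 8.854e-12 * 1.381e-23 * 308 / (2 * 6.022e23 * (1.602e-19)^2 * 95.5))
kappa^-1 = 0.985 nm

0.985


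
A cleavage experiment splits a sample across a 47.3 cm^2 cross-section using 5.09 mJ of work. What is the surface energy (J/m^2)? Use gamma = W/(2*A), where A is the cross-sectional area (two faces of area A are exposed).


Convert: A = 47.3 cm^2 = 0.00473 m^2, W = 5.09 mJ = 0.00509 J
Cleaving exposes two faces of area A, so total new surface = 2*A and gamma = W / (2*A)
gamma = 0.00509 / (2 * 0.00473)
gamma = 0.538 J/m^2

0.538


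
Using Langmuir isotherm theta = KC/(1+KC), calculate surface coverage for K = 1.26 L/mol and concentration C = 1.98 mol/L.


Langmuir isotherm: theta = K*C / (1 + K*C)
K*C = 1.26 * 1.98 = 2.4948
theta = 2.4948 / (1 + 2.4948) = 2.4948 / 3.4948
theta = 0.7139

0.7139


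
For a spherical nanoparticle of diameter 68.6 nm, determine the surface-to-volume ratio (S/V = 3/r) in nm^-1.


Radius r = 68.6/2 = 34.3 nm
S/V = 3 / r = 3 / 34.3
S/V = 0.0875 nm^-1

0.0875


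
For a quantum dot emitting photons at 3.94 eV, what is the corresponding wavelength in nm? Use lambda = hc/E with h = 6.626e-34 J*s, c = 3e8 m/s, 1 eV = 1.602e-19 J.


Convert energy: E = 3.94 eV = 3.94 * 1.602e-19 = 6.31188e-19 J
lambda = h*c / E = 6.626e-34 * 3e8 / 6.31188e-19
lambda = 3.1493e-07 m = 314.9 nm

314.9


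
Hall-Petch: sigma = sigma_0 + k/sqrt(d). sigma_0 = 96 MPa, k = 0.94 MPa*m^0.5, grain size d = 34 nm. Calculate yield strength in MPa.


d = 34 nm = 3.4e-08 m
sqrt(d) = 0.0001843909
Hall-Petch contribution = k / sqrt(d) = 0.94 / 0.0001843909 = 5097.9 MPa
sigma = sigma_0 + k/sqrt(d) = 96 + 5097.9 = 5193.9 MPa

5193.9


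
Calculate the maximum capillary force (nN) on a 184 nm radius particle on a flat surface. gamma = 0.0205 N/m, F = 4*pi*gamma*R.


Convert radius: R = 184 nm = 1.84e-07 m
F = 4 * pi * gamma * R
F = 4 * pi * 0.0205 * 1.84e-07
F = 4.74003e-08 N = 47.4003 nN

47.4003


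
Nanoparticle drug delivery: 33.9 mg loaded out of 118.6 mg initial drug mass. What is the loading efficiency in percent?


Drug loading efficiency = (drug loaded / drug initial) * 100
DLE = 33.9 / 118.6 * 100
DLE = 0.2858 * 100
DLE = 28.58%

28.58


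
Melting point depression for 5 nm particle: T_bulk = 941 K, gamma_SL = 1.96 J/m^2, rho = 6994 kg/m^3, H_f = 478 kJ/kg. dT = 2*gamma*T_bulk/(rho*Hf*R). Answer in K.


Radius R = 5/2 = 2.5 nm = 2.5e-09 m
Convert H_f = 478 kJ/kg = 478000 J/kg
dT = 2 * gamma_SL * T_bulk / (rho * H_f * R)
dT = 2 * 1.96 * 941 / (6994 * 478000 * 2.5e-09)
dT = 441.3 K

441.3


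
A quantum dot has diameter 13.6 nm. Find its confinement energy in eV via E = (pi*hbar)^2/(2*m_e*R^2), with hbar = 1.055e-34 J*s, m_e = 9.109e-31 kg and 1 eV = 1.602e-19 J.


Radius R = 13.6/2 = 6.8 nm = 6.8e-09 m
E = (pi * 1.055e-34)^2 / (2 * 9.109e-31 * (6.8e-09)^2)
E(J) = 1.30403e-21
E = E(J) / 1.602e-19 = 0.0081 eV

0.0081


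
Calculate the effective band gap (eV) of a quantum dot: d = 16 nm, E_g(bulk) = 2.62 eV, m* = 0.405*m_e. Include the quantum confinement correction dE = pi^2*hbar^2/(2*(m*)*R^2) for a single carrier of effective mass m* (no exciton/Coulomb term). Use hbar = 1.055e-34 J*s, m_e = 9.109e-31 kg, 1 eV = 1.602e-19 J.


Radius R = 16/2 nm = 8e-09 m
Confinement energy dE = pi^2 * hbar^2 / (2 * m_eff * m_e * R^2)
dE = pi^2 * (1.055e-34)^2 / (2 * 0.405 * 9.109e-31 * (8e-09)^2) J, divided by 1.602e-19 J/eV
dE = 0.0145 eV
Total band gap = E_g(bulk) + dE = 2.62 + 0.0145 = 2.6345 eV

2.6345


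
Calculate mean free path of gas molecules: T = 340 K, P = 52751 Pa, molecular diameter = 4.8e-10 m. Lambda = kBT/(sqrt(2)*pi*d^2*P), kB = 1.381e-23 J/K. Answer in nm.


Mean free path: lambda = kB*T / (sqrt(2) * pi * d^2 * P)
lambda = 1.381e-23 * 340 / (sqrt(2) * pi * (4.8e-10)^2 * 52751)
lambda = 8.6955e-08 m
lambda = 86.95 nm

86.95


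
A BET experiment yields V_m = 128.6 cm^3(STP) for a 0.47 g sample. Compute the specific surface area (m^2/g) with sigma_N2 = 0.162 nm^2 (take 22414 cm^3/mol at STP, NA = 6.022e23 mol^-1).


Number of moles in monolayer = V_m / 22414 = 128.6 / 22414 = 0.00573749
Number of molecules = moles * NA = 0.00573749 * 6.022e23
SA = molecules * sigma / mass
SA = (128.6 / 22414) * 6.022e23 * 0.162e-18 / 0.47
SA = 1190.9 m^2/g

1190.9


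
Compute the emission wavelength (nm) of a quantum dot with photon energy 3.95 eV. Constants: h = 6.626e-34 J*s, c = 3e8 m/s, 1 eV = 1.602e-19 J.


Convert energy: E = 3.95 eV = 3.95 * 1.602e-19 = 6.3279e-19 J
lambda = h*c / E = 6.626e-34 * 3e8 / 6.3279e-19
lambda = 3.14133e-07 m = 314.1 nm

314.1


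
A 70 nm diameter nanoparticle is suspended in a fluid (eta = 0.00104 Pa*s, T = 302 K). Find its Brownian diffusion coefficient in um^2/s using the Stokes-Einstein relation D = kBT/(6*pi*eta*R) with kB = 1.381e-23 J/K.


Radius R = 70/2 = 35 nm = 3.5e-08 m
D = kB*T / (6*pi*eta*R)
D = 1.381e-23 * 302 / (6 * pi * 0.00104 * 3.5e-08)
D = 6.07852e-12 m^2/s = 6.079 um^2/s

6.079


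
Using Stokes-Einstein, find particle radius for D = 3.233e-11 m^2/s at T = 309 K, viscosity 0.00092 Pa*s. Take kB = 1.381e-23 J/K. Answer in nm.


Stokes-Einstein: R = kB*T / (6*pi*eta*D)
R = 1.381e-23 * 309 / (6 * pi * 0.00092 * 3.233e-11)
R = 7.61128e-09 m = 7.61 nm

7.61


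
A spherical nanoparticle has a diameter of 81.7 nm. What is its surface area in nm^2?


Radius r = 81.7/2 = 40.85 nm
Surface area SA = 4 * pi * r^2
SA = 4 * pi * (40.85)^2
SA = 20969.79 nm^2

20969.79


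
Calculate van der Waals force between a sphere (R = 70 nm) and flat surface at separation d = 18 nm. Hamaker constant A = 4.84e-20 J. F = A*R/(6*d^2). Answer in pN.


Convert to SI: R = 70 nm = 7e-08 m, d = 18 nm = 1.8e-08 m
F = A * R / (6 * d^2)
F = 4.84e-20 * 7e-08 / (6 * (1.8e-08)^2)
F = 1.7428e-12 N = 1.743 pN

1.743


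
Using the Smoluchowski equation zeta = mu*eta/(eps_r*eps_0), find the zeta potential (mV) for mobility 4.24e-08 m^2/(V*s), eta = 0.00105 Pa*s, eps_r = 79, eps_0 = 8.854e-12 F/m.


Smoluchowski equation: zeta = mu * eta / (eps_r * eps_0)
zeta = 4.24e-08 * 0.00105 / (79 * 8.854e-12)
zeta = 0.063649 V = 63.65 mV

63.65


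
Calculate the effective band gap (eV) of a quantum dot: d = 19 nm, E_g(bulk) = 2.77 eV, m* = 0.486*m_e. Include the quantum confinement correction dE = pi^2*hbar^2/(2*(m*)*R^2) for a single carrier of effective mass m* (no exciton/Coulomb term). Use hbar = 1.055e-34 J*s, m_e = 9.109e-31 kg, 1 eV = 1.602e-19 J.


Radius R = 19/2 nm = 9.5e-09 m
Confinement energy dE = pi^2 * hbar^2 / (2 * m_eff * m_e * R^2)
dE = pi^2 * (1.055e-34)^2 / (2 * 0.486 * 9.109e-31 * (9.5e-09)^2) J, divided by 1.602e-19 J/eV
dE = 0.0086 eV
Total band gap = E_g(bulk) + dE = 2.77 + 0.0086 = 2.7786 eV

2.7786


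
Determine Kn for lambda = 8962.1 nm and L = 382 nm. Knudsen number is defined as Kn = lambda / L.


Knudsen number Kn = lambda / L
Kn = 8962.1 / 382
Kn = 23.461

23.461


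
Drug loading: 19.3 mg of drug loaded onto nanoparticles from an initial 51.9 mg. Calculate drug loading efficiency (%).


Drug loading efficiency = (drug loaded / drug initial) * 100
DLE = 19.3 / 51.9 * 100
DLE = 0.3719 * 100
DLE = 37.19%

37.19


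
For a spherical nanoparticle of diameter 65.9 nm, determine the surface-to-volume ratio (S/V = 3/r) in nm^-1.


Radius r = 65.9/2 = 32.95 nm
S/V = 3 / r = 3 / 32.95
S/V = 0.091 nm^-1

0.091


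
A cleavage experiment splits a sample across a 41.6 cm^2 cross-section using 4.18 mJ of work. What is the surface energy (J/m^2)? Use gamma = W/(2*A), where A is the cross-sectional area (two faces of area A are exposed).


Convert: A = 41.6 cm^2 = 0.00416 m^2, W = 4.18 mJ = 0.00418 J
Cleaving exposes two faces of area A, so total new surface = 2*A and gamma = W / (2*A)
gamma = 0.00418 / (2 * 0.00416)
gamma = 0.502 J/m^2

0.502


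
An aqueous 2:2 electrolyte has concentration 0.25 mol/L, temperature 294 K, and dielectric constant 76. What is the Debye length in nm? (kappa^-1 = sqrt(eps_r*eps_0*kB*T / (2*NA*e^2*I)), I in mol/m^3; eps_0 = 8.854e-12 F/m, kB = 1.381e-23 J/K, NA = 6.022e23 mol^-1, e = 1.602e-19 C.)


Ionic strength I = 0.25 * 2^2 * 1000 = 1000 mol/m^3
kappa^-1 = sqrt(76 * 8.854e-12 * 1.381e-23 * 294 / (2 * 6.022e23 * (1.602e-19)^2 * 1000))
kappa^-1 = 0.297 nm

0.297


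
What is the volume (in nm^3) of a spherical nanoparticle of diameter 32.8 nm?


Radius r = 32.8/2 = 16.4 nm
Volume V = (4/3) * pi * r^3
V = (4/3) * pi * (16.4)^3
V = 18476.52 nm^3

18476.52


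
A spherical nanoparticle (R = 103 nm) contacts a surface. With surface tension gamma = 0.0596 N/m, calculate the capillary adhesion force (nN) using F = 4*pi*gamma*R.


Convert radius: R = 103 nm = 1.03e-07 m
F = 4 * pi * gamma * R
F = 4 * pi * 0.0596 * 1.03e-07
F = 7.71424e-08 N = 77.1424 nN

77.1424


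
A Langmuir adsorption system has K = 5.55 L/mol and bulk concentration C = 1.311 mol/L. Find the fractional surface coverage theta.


Langmuir isotherm: theta = K*C / (1 + K*C)
K*C = 5.55 * 1.311 = 7.27605
theta = 7.27605 / (1 + 7.27605) = 7.27605 / 8.27605
theta = 0.8792

0.8792


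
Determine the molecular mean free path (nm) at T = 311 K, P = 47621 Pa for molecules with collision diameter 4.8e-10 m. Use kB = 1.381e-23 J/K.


Mean free path: lambda = kB*T / (sqrt(2) * pi * d^2 * P)
lambda = 1.381e-23 * 311 / (sqrt(2) * pi * (4.8e-10)^2 * 47621)
lambda = 8.81066e-08 m
lambda = 88.11 nm

88.11


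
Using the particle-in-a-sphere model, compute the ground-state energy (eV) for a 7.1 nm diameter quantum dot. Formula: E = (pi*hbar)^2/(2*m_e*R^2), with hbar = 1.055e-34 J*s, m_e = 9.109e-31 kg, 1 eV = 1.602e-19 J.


Radius R = 7.1/2 = 3.55 nm = 3.55e-09 m
E = (pi * 1.055e-34)^2 / (2 * 9.109e-31 * (3.55e-09)^2)
E(J) = 4.78462e-21
E = E(J) / 1.602e-19 = 0.0299 eV

0.0299
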